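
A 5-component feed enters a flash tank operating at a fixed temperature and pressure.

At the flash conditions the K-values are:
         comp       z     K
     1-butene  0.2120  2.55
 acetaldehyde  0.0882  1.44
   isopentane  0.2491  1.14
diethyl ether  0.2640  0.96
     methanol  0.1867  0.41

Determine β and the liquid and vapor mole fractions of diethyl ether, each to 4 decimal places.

β = 0.7626, x_diethyl ether = 0.2723, y_diethyl ether = 0.2614

Newton–Raphson from β = 0.36:
  β = 0.3600: g = 0.12704, g' = -0.3322 → β = 0.7424
  β = 0.7424: g = 0.00673, g' = -0.3301 → β = 0.7628
  β = 0.7628: g = -0.00006, g' = -0.3358 → β = 0.7626
Converged at β = 0.7626.
Compositions from xᵢ = zᵢ/(1+β(Kᵢ−1)), yᵢ = Kᵢxᵢ:
  1-butene: x = 0.0972, y = 0.2477
  acetaldehyde: x = 0.0660, y = 0.0951
  isopentane: x = 0.2251, y = 0.2566
  diethyl ether: x = 0.2723, y = 0.2614
  methanol: x = 0.3394, y = 0.1392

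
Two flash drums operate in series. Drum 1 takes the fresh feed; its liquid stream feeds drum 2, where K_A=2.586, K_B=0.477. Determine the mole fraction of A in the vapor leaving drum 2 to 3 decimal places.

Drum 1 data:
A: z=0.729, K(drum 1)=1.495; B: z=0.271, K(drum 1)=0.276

y_A (drum 2) = 0.641

Drum 1:
Rachford–Rice: g(ψ₁) = Σ zᵢ(Kᵢ−1)/(1+ψ₁(Kᵢ−1)) = 0.
Check two-phase: ΣzᵢKᵢ = 1.165 > 1 and Σzᵢ/Kᵢ = 1.470 > 1, so g(0) = 0.165 > 0 and g(1) = -0.470 < 0.
Binary case is linear: z₁(K₁−1)(1+ψ₁(K₂−1)) + z₂(K₂−1)(1+ψ₁(K₁−1)) = 0
⇒ ψ₁ = [z₁(K₁−1)+z₂(K₂−1)] / [−(K₁−1)(K₂−1)] = 0.1647/0.3584 = 0.459
Drum-1 compositions:
  A: x = 0.594, y = 0.888
  B: x = 0.406, y = 0.112
Drum-2 feed = drum-1 liquid: z₂ = (0.5939, 0.4061).
Drum 2:
Let ψ₂ = V/F and solve Σ zᵢ(Kᵢ−1)/(1+ψ₂(Kᵢ−1)) = 0.
Feasibility: ΣzᵢKᵢ = 1.730, Σzᵢ/Kᵢ = 1.081 — both > 1, two phases present.
Binary case is linear: z₁(K₁−1)(1+ψ₂(K₂−1)) + z₂(K₂−1)(1+ψ₂(K₁−1)) = 0
⇒ ψ₂ = [z₁(K₁−1)+z₂(K₂−1)] / [−(K₁−1)(K₂−1)] = 0.7296/0.8295 = 0.880
  A: x = 0.248, y = 0.641
  B: x = 0.752, y = 0.359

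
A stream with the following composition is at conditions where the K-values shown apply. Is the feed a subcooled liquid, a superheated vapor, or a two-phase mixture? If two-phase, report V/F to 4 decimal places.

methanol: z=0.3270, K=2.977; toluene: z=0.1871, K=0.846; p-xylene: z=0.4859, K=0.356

ΣzᵢKᵢ = 1.3047; Σzᵢ/Kᵢ = 1.6959.
Both exceed 1, so a two-phase solution exists.
Rachford–Rice: g(ψ) = Σ zᵢ(Kᵢ−1)/(1+ψ(Kᵢ−1)) = 0.
Newton–Raphson from ψ = 0.52:
  ψ = 0.5200: g = -0.18302, g' = -0.7715 → ψ = 0.2828
  ψ = 0.2828: g = 0.00194, g' = -0.8319 → ψ = 0.2851
Converged at ψ = 0.2851.

two-phase, V/F = 0.2851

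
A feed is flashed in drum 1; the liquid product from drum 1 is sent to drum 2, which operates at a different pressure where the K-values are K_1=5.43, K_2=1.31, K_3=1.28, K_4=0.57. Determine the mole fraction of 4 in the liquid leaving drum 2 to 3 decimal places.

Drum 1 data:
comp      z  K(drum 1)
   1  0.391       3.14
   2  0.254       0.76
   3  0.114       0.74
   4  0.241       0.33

x_4 (drum 2) = 0.620

Drum 1:
Rachford–Rice: g(ψ₁) = Σ zᵢ(Kᵢ−1)/(1+ψ₁(Kᵢ−1)) = 0.
Check two-phase: ΣzᵢKᵢ = 1.585 > 1 and Σzᵢ/Kᵢ = 1.343 > 1, so g(0) = 0.585 > 0 and g(1) = -0.343 < 0.
Newton iteration, ψ₁⁰ = 0.5:
  ψ₁ = 0.500: g = 0.0581, g' = -0.692 → ψ₁ = 0.584
  ψ₁ = 0.584: g = 0.0008, g' = -0.676 → ψ₁ = 0.585
Converged at ψ₁ = 0.585.
Drum-1 compositions:
  1: x = 0.174, y = 0.545
  2: x = 0.296, y = 0.225
  3: x = 0.134, y = 0.099
  4: x = 0.396, y = 0.131
Drum-2 feed = drum-1 liquid: z₂ = (0.1736, 0.2955, 0.1345, 0.3964).
Drum 2:
Newton iteration, ψ₂⁰ = 0.5:
  ψ₂ = 0.500: g = 0.1344, g' = -0.478 → ψ₂ = 0.781
  ψ₂ = 0.781: g = 0.0204, g' = -0.363 → ψ₂ = 0.837
  ψ₂ = 0.837: g = 0.0002, g' = -0.357 → ψ₂ = 0.838
Converged at ψ₂ = 0.838.
  1: x = 0.037, y = 0.200
  2: x = 0.235, y = 0.307
  3: x = 0.109, y = 0.139
  4: x = 0.620, y = 0.353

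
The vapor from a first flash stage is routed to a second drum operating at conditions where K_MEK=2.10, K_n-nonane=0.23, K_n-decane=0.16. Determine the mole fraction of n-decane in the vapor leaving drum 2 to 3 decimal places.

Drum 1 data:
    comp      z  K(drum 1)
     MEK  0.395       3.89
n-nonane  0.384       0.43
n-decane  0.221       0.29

Drum 1:
Material balance + equilibrium reduce to Σ zᵢ(Kᵢ−1)/(1+ψ₁(Kᵢ−1)) = 0.
Feasibility: ΣzᵢKᵢ = 1.766, Σzᵢ/Kᵢ = 1.757 — both > 1, two phases present.
Iterate (Newton) starting at ψ₁ = 0.5:
  ψ₁ = 0.500: g = -0.0825, g' = -1.064 → ψ₁ = 0.422
  ψ₁ = 0.422: g = 0.0016, g' = -1.113 → ψ₁ = 0.424
Converged at ψ₁ = 0.424.
Drum-1 compositions:
  MEK: x = 0.178, y = 0.691
  n-nonane: x = 0.506, y = 0.218
  n-decane: x = 0.316, y = 0.092
Drum-2 feed = drum-1 vapor: z₂ = (0.6906, 0.2177, 0.0917).
Drum 2:
Let ψ₂ = V/F and solve Σ zᵢ(Kᵢ−1)/(1+ψ₂(Kᵢ−1)) = 0.
Feasibility: ΣzᵢKᵢ = 1.515, Σzᵢ/Kᵢ = 1.848 — both > 1, two phases present.
Iterate (Newton) starting at ψ₂ = 0.43:
  ψ₂ = 0.430: g = 0.1445, g' = -0.832 → ψ₂ = 0.604
  ψ₂ = 0.604: g = -0.0130, g' = -1.019 → ψ₂ = 0.591
Converged at ψ₂ = 0.591.
  MEK: x = 0.419, y = 0.879
  n-nonane: x = 0.399, y = 0.092
  n-decane: x = 0.182, y = 0.029

y_n-decane (drum 2) = 0.029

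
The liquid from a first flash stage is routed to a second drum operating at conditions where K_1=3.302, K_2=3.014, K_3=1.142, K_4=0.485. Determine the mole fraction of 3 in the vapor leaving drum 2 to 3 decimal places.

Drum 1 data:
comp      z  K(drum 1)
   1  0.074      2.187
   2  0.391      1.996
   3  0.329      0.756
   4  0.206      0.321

Drum 1:
Iterate (Newton) starting at ψ₁ = 0.43:
  ψ₁ = 0.430: g = 0.0436, g' = -0.450 → ψ₁ = 0.527
  ψ₁ = 0.527: g = -0.0005, g' = -0.462 → ψ₁ = 0.526
Converged at ψ₁ = 0.526.
Drum-1 compositions:
  1: x = 0.046, y = 0.100
  2: x = 0.257, y = 0.512
  3: x = 0.377, y = 0.285
  4: x = 0.320, y = 0.103
Drum-2 feed = drum-1 liquid: z₂ = (0.0456, 0.2566, 0.3774, 0.3204).
Drum 2:
Rachford–Rice: g(ψ₂) = Σ zᵢ(Kᵢ−1)/(1+ψ₂(Kᵢ−1)) = 0.
g(0) = ΣzᵢKᵢ − 1 = 0.510 and g(1) = 1 − Σzᵢ/Kᵢ = -0.090, so a root lies in (0, 1).
Newton–Raphson from ψ₂ = 0.5:
  ψ₂ = 0.500: g = 0.1341, g' = -0.471 → ψ₂ = 0.784
  ψ₂ = 0.784: g = 0.0091, g' = -0.432 → ψ₂ = 0.805
Converged at ψ₂ = 0.805.
  1: x = 0.016, y = 0.053
  2: x = 0.098, y = 0.295
  3: x = 0.339, y = 0.387
  4: x = 0.547, y = 0.266

y_3 (drum 2) = 0.387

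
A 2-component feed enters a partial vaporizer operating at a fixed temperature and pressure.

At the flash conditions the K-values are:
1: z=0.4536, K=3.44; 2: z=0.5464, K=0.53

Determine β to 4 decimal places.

β = 0.7412

Material balance + equilibrium reduce to Σ zᵢ(Kᵢ−1)/(1+β(Kᵢ−1)) = 0.
g(0) = ΣzᵢKᵢ − 1 = 0.8500 and g(1) = 1 − Σzᵢ/Kᵢ = -0.1628, so a root lies in (0, 1).
Binary case is linear: z₁(K₁−1)(1+β(K₂−1)) + z₂(K₂−1)(1+β(K₁−1)) = 0
⇒ β = [z₁(K₁−1)+z₂(K₂−1)] / [−(K₁−1)(K₂−1)] = 0.84998/1.14680 = 0.7412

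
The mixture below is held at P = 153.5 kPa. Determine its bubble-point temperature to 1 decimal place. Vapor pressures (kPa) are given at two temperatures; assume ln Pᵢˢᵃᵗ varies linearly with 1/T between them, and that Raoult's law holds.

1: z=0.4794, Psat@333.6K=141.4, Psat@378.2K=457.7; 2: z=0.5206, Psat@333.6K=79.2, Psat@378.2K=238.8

Bubble-point temperature: ΣzᵢPᵢˢᵃᵗ(T) = P. Interpolate ln Pᵢˢᵃᵗ = aᵢ + bᵢ/T.
  T = 333.6 K: ΣzᵢPᵢˢᵃᵗ = 109.02 kPa
  T = 378.2 K: ΣzᵢPᵢˢᵃᵗ = 343.74 kPa
  T = 355.9 K: ΣzᵢPᵢˢᵃᵗ = 200.64 kPa
  T = 344.8 K: ΣzᵢPᵢˢᵃᵗ = 149.56 kPa
  T = 350.4 K: ΣzᵢPᵢˢᵃᵗ = 173.86 kPa
  T = 347.6 K: ΣzᵢPᵢˢᵃᵗ = 161.35 kPa
  T = 346.2 K: ΣzᵢPᵢˢᵃᵗ = 155.37 kPa
  T = 345.5 K: ΣzᵢPᵢˢᵃᵗ = 152.44 kPa
Interpolating between 345.5 K and 346.2 K gives T ≈ 345.8 K.

T = 345.8 K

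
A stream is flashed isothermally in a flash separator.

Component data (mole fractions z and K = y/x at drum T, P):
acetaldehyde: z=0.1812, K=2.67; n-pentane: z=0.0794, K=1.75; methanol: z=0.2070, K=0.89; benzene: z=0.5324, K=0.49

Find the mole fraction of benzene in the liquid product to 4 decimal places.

x_benzene = 0.5640

Material balance + equilibrium reduce to Σ zᵢ(Kᵢ−1)/(1+V/F(Kᵢ−1)) = 0.
Check two-phase: ΣzᵢKᵢ = 1.0679 > 1 and Σzᵢ/Kᵢ = 1.4324 > 1, so g(0) = 0.0679 > 0 and g(1) = -0.4324 < 0.
Newton–Raphson from V/F = 0.5:
  V/F = 0.5000: g = -0.18034, g' = -0.4260 → V/F = 0.0767
  V/F = 0.0767: g = 0.01903, g' = -0.5896 → V/F = 0.1089
  V/F = 0.1089: g = 0.00053, g' = -0.5577 → V/F = 0.1099
Converged at V/F = 0.1099.
Compositions from xᵢ = zᵢ/(1+V/F(Kᵢ−1)), yᵢ = Kᵢxᵢ:
  acetaldehyde: x = 0.1531, y = 0.4088
  n-pentane: x = 0.0734, y = 0.1284
  methanol: x = 0.2095, y = 0.1865
  benzene: x = 0.5640, y = 0.2764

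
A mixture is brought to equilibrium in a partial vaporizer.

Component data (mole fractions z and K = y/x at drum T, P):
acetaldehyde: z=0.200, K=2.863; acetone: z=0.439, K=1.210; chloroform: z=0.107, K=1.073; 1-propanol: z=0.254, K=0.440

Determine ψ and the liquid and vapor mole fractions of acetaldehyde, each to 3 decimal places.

Newton–Raphson from ψ = 0.5:
  ψ = 0.500: g = 0.0863, g' = -0.356 → ψ = 0.742
  ψ = 0.742: g = 0.0001, g' = -0.371 → ψ = 0.743
Converged at ψ = 0.743.
Compositions from xᵢ = zᵢ/(1+ψ(Kᵢ−1)), yᵢ = Kᵢxᵢ:
  acetaldehyde: x = 0.084, y = 0.240
  acetone: x = 0.380, y = 0.460
  chloroform: x = 0.101, y = 0.109
  1-propanol: x = 0.435, y = 0.191

ψ = 0.743, x_acetaldehyde = 0.084, y_acetaldehyde = 0.240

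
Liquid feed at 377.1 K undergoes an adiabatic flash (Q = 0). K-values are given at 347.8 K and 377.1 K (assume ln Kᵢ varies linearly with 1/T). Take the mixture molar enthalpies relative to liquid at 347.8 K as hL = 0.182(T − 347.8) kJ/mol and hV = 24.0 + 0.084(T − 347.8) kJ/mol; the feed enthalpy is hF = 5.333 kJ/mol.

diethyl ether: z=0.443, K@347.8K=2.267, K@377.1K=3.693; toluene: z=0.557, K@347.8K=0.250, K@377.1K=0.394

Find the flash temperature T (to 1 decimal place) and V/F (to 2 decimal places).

T = 350.8 K, V/F = 0.20

Adiabatic flash: solve Rachford–Rice at each trial T, then check hF = ψ·hV(T) + (1−ψ)·hL(T).
  T = 347.8 K: K = (2.267, 0.250), RR gives ψ = 0.151, H_out = 3.625 kJ/mol
  T = 377.1 K: K = (3.693, 0.394), RR gives ψ = 0.524, H_out = 16.408 kJ/mol
  T = 362.5 K: K = (2.925, 0.317), RR gives ψ = 0.359, H_out = 10.778 kJ/mol
  T = 355.1 K: K = (2.579, 0.282), RR gives ψ = 0.264, H_out = 7.483 kJ/mol
  T = 351.5 K: K = (2.422, 0.266), RR gives ψ = 0.212, H_out = 5.678 kJ/mol
  T = 349.6 K: K = (2.342, 0.258), RR gives ψ = 0.182, H_out = 4.653 kJ/mol
  T = 350.6 K: K = (2.384, 0.262), RR gives ψ = 0.198, H_out = 5.200 kJ/mol
  T = 351.1 K: K = (2.405, 0.264), RR gives ψ = 0.206, H_out = 5.467 kJ/mol
Linear interpolation between T = 350.6 (H_out = 5.200) and T = 351.1 (H_out = 5.467) on hF = 5.333 gives T ≈ 350.8 K, at which ψ = 0.20.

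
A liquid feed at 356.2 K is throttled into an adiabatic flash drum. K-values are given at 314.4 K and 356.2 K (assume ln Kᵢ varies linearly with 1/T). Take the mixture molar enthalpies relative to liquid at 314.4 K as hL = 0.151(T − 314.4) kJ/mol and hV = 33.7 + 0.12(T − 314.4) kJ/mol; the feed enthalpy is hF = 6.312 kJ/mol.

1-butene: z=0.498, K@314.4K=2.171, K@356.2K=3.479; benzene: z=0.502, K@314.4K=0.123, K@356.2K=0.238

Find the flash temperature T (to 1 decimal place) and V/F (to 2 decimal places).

Adiabatic flash: solve Rachford–Rice at each trial T, then check hF = ψ·hV(T) + (1−ψ)·hL(T).
  T = 314.4 K: K = (2.171, 0.123), RR gives ψ = 0.139, H_out = 4.689 kJ/mol
  T = 356.2 K: K = (3.479, 0.238), RR gives ψ = 0.451, H_out = 20.927 kJ/mol
  T = 335.3 K: K = (2.789, 0.175), RR gives ψ = 0.323, H_out = 13.824 kJ/mol
  T = 324.9 K: K = (2.472, 0.148), RR gives ψ = 0.243, H_out = 9.701 kJ/mol
  T = 319.6 K: K = (2.318, 0.135), RR gives ψ = 0.195, H_out = 7.312 kJ/mol
  T = 317.0 K: K = (2.244, 0.129), RR gives ψ = 0.168, H_out = 6.041 kJ/mol
  T = 318.3 K: K = (2.281, 0.132), RR gives ψ = 0.182, H_out = 6.686 kJ/mol
Linear interpolation between T = 317.0 (H_out = 6.041) and T = 318.3 (H_out = 6.686) on hF = 6.312 gives T ≈ 317.5 K, at which ψ = 0.17.

T = 317.5 K, V/F = 0.17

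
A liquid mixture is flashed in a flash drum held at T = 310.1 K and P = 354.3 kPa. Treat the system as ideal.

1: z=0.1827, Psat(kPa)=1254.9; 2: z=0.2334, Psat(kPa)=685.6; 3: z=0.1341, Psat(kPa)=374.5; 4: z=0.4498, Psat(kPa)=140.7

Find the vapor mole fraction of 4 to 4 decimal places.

Raoult's law: Kᵢ = Pᵢˢᵃᵗ/P = Pᵢˢᵃᵗ/354.3.
  K_1 = 1254.9/354.3 = 3.541914, K_2 = 685.6/354.3 = 1.935083, K_3 = 374.5/354.3 = 1.057014, K_4 = 140.7/354.3 = 0.397121
Rachford–Rice: g(V/F) = Σ zᵢ(Kᵢ−1)/(1+V/F(Kᵢ−1)) = 0.
Feasibility: ΣzᵢKᵢ = 1.4191, Σzᵢ/Kᵢ = 1.4317 — both > 1, two phases present.
Newton–Raphson from V/F = 0.5:
  V/F = 0.5000: g = -0.02754, g' = -0.6591 → V/F = 0.4582
  V/F = 0.4582: g = 0.00009, g' = -0.6644 → V/F = 0.4583
Converged at V/F = 0.4583.
Compositions from xᵢ = zᵢ/(1+V/F(Kᵢ−1)), yᵢ = Kᵢxᵢ:
  1: x = 0.0844, y = 0.2989
  2: x = 0.1634, y = 0.3161
  3: x = 0.1307, y = 0.1381
  4: x = 0.6216, y = 0.2468

y_4 = 0.2468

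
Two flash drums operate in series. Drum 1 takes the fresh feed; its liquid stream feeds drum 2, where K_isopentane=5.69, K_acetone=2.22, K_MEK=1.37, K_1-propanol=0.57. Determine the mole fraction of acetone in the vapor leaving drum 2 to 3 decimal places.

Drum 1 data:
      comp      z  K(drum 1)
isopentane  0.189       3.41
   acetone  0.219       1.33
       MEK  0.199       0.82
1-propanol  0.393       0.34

Drum 1:
Let ψ₁ = V/F and solve Σ zᵢ(Kᵢ−1)/(1+ψ₁(Kᵢ−1)) = 0.
g(0) = ΣzᵢKᵢ − 1 = 0.233 and g(1) = 1 − Σzᵢ/Kᵢ = -0.619, so a root lies in (0, 1).
Iterate (Newton) starting at ψ₁ = 0.64:
  ψ₁ = 0.640: g = -0.2507, g' = -0.707 → ψ₁ = 0.286
  ψ₁ = 0.286: g = -0.0215, g' = -0.672 → ψ₁ = 0.254
Converged at ψ₁ = 0.254.
Drum-1 compositions:
  isopentane: x = 0.117, y = 0.400
  acetone: x = 0.202, y = 0.269
  MEK: x = 0.209, y = 0.171
  1-propanol: x = 0.472, y = 0.161
Drum-2 feed = drum-1 liquid: z₂ = (0.1172, 0.2021, 0.2085, 0.4722).
Drum 2:
Rachford–Rice: g(ψ₂) = Σ zᵢ(Kᵢ−1)/(1+ψ₂(Kᵢ−1)) = 0.
Check two-phase: ΣzᵢKᵢ = 1.670 > 1 and Σzᵢ/Kᵢ = 1.092 > 1, so g(0) = 0.670 > 0 and g(1) = -0.092 < 0.
Iterate (Newton) starting at ψ₂ = 0.5:
  ψ₂ = 0.500: g = 0.1239, g' = -0.508 → ψ₂ = 0.744
  ψ₂ = 0.744: g = 0.0137, g' = -0.417 → ψ₂ = 0.777
Converged at ψ₂ = 0.777.
  isopentane: x = 0.025, y = 0.144
  acetone: x = 0.104, y = 0.230
  MEK: x = 0.162, y = 0.222
  1-propanol: x = 0.709, y = 0.404

y_acetone (drum 2) = 0.230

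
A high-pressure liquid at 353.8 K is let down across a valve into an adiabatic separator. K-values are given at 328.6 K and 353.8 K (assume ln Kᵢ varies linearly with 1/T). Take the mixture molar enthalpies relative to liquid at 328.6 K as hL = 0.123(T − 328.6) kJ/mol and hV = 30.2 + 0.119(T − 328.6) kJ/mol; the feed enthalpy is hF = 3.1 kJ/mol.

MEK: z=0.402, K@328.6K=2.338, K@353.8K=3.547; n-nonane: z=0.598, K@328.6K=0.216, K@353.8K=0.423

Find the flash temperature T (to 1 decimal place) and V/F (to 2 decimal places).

T = 330.3 K, V/F = 0.10

Adiabatic flash: solve Rachford–Rice at each trial T, then check hF = ψ·hV(T) + (1−ψ)·hL(T).
  T = 328.6 K: K = (2.338, 0.216), RR gives ψ = 0.066, H_out = 1.988 kJ/mol
  T = 353.8 K: K = (3.547, 0.423), RR gives ψ = 0.462, H_out = 17.003 kJ/mol
  T = 341.2 K: K = (2.902, 0.306), RR gives ψ = 0.265, H_out = 9.536 kJ/mol
  T = 334.9 K: K = (2.610, 0.258), RR gives ψ = 0.170, H_out = 5.915 kJ/mol
  T = 331.8 K: K = (2.474, 0.237), RR gives ψ = 0.121, H_out = 4.040 kJ/mol
  T = 330.2 K: K = (2.405, 0.226), RR gives ψ = 0.094, H_out = 3.032 kJ/mol
Linear interpolation between T = 330.2 (H_out = 3.032) and T = 331.8 (H_out = 4.040) on hF = 3.1 gives T ≈ 330.3 K, at which ψ = 0.10.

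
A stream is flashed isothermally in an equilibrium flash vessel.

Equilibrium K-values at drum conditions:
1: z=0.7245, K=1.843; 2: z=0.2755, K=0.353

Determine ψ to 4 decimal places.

Rachford–Rice: g(ψ) = Σ zᵢ(Kᵢ−1)/(1+ψ(Kᵢ−1)) = 0.
Feasibility: ΣzᵢKᵢ = 1.4325, Σzᵢ/Kᵢ = 1.1736 — both > 1, two phases present.
Newton–Raphson from ψ = 0.33:
  ψ = 0.3300: g = 0.25119, g' = -0.5016 → ψ = 0.8308
  ψ = 0.8308: g = -0.02623, g' = -0.7173 → ψ = 0.7942
  ψ = 0.7942: g = -0.00084, g' = -0.6727 → ψ = 0.7930
Converged at ψ = 0.7930.

ψ = 0.7930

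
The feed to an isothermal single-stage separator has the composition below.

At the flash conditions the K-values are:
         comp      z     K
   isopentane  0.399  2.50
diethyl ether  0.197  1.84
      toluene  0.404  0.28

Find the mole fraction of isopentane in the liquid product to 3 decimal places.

Newton iteration, β⁰ = 0.53:
  β = 0.530: g = -0.0224, g' = -0.893 → β = 0.505
Converged at β = 0.505.
Compositions from xᵢ = zᵢ/(1+β(Kᵢ−1)), yᵢ = Kᵢxᵢ:
  isopentane: x = 0.227, y = 0.568
  diethyl ether: x = 0.138, y = 0.255
  toluene: x = 0.635, y = 0.178

x_isopentane = 0.227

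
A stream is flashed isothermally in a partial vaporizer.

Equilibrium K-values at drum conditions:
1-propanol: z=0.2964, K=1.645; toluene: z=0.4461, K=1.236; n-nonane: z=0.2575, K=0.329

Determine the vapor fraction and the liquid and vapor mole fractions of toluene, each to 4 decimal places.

ψ = 0.4373, x_toluene = 0.4044, y_toluene = 0.4998

Material balance + equilibrium reduce to Σ zᵢ(Kᵢ−1)/(1+ψ(Kᵢ−1)) = 0.
g(0) = ΣzᵢKᵢ − 1 = 0.1237 and g(1) = 1 − Σzᵢ/Kᵢ = -0.3238, so a root lies in (0, 1).
Newton iteration, ψ⁰ = 0.5:
  ψ = 0.5000: g = -0.02129, g' = -0.3529 → ψ = 0.4397
  ψ = 0.4397: g = -0.00077, g' = -0.3285 → ψ = 0.4373
Converged at ψ = 0.4373.
Compositions from xᵢ = zᵢ/(1+ψ(Kᵢ−1)), yᵢ = Kᵢxᵢ:
  1-propanol: x = 0.2312, y = 0.3803
  toluene: x = 0.4044, y = 0.4998
  n-nonane: x = 0.3644, y = 0.1199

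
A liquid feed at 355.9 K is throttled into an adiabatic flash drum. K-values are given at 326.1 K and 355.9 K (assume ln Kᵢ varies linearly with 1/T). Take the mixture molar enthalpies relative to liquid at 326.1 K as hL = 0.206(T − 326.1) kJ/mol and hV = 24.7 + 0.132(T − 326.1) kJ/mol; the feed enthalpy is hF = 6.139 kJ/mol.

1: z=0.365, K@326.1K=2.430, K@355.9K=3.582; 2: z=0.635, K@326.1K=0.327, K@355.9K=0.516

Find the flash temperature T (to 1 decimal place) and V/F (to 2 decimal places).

Adiabatic flash: solve Rachford–Rice at each trial T, then check hF = ψ·hV(T) + (1−ψ)·hL(T).
  T = 326.1 K: K = (2.430, 0.327), RR gives ψ = 0.098, H_out = 2.428 kJ/mol
  T = 355.9 K: K = (3.582, 0.516), RR gives ψ = 0.508, H_out = 17.571 kJ/mol
  T = 341.0 K: K = (2.975, 0.415), RR gives ψ = 0.302, H_out = 10.204 kJ/mol
  T = 333.6 K: K = (2.697, 0.370), RR gives ψ = 0.205, H_out = 6.489 kJ/mol
  T = 329.9 K: K = (2.563, 0.348), RR gives ψ = 0.154, H_out = 4.537 kJ/mol
  T = 331.8 K: K = (2.631, 0.359), RR gives ψ = 0.180, H_out = 5.550 kJ/mol
Linear interpolation between T = 331.8 (H_out = 5.550) and T = 333.6 (H_out = 6.489) on hF = 6.139 gives T ≈ 332.9 K, at which ψ = 0.20.

T = 332.9 K, V/F = 0.20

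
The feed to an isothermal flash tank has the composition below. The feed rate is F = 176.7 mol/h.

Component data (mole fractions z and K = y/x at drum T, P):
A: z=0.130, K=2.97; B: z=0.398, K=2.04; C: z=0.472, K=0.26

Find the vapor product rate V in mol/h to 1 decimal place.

Let ψ = V/F and solve Σ zᵢ(Kᵢ−1)/(1+ψ(Kᵢ−1)) = 0.
g(0) = ΣzᵢKᵢ − 1 = 0.321 and g(1) = 1 − Σzᵢ/Kᵢ = -1.054, so a root lies in (0, 1).
Newton–Raphson from ψ = 0.5:
  ψ = 0.500: g = -0.1531, g' = -0.966 → ψ = 0.341
  ψ = 0.341: g = -0.0088, g' = -0.878 → ψ = 0.331
Converged at ψ = 0.331.
Then V = ψ·F = 0.3314·176.7 = 58.6 mol/h and L = F − V = 118.1 mol/h.

V = 58.6 mol/h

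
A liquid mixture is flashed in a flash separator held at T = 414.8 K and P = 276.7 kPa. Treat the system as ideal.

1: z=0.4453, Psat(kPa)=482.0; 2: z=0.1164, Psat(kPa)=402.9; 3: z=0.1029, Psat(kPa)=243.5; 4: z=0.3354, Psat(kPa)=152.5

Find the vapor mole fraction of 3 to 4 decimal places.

y_3 = 0.1001

Raoult's law: Kᵢ = Pᵢˢᵃᵗ/P = Pᵢˢᵃᵗ/276.7.
  K_1 = 482.0/276.7 = 1.741959, K_2 = 402.9/276.7 = 1.456090, K_3 = 243.5/276.7 = 0.880014, K_4 = 152.5/276.7 = 0.551138
Newton–Raphson from ψ = 0.43:
  ψ = 0.4300: g = 0.09529, g' = -0.2632 → ψ = 0.7920
  ψ = 0.7920: g = -0.00013, g' = -0.2748 → ψ = 0.7915
Converged at ψ = 0.7915.
Compositions from xᵢ = zᵢ/(1+ψ(Kᵢ−1)), yᵢ = Kᵢxᵢ:
  1: x = 0.2805, y = 0.4887
  2: x = 0.0855, y = 0.1245
  3: x = 0.1137, y = 0.1001
  4: x = 0.5202, y = 0.2867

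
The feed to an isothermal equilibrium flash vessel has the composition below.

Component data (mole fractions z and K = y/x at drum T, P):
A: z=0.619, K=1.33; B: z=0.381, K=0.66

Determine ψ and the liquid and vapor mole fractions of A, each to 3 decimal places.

Rachford–Rice: g(ψ) = Σ zᵢ(Kᵢ−1)/(1+ψ(Kᵢ−1)) = 0.
Check two-phase: ΣzᵢKᵢ = 1.075 > 1 and Σzᵢ/Kᵢ = 1.043 > 1, so g(0) = 0.075 > 0 and g(1) = -0.043 < 0.
Binary case is linear: z₁(K₁−1)(1+ψ(K₂−1)) + z₂(K₂−1)(1+ψ(K₁−1)) = 0
⇒ ψ = [z₁(K₁−1)+z₂(K₂−1)] / [−(K₁−1)(K₂−1)] = 0.0747/0.1122 = 0.666
Compositions from xᵢ = zᵢ/(1+ψ(Kᵢ−1)), yᵢ = Kᵢxᵢ:
  A: x = 0.507, y = 0.675
  B: x = 0.493, y = 0.325

ψ = 0.666, x_A = 0.507, y_A = 0.675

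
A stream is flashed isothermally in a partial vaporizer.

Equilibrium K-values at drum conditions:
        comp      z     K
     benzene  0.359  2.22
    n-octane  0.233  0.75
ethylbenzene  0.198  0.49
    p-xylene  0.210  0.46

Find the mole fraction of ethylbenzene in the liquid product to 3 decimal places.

x_ethylbenzene = 0.235

Newton iteration, ψ⁰ = 0.5:
  ψ = 0.500: g = -0.0854, g' = -0.433 → ψ = 0.303
  ψ = 0.303: g = 0.0019, g' = -0.462 → ψ = 0.307
Converged at ψ = 0.307.
Compositions from xᵢ = zᵢ/(1+ψ(Kᵢ−1)), yᵢ = Kᵢxᵢ:
  benzene: x = 0.261, y = 0.580
  n-octane: x = 0.252, y = 0.189
  ethylbenzene: x = 0.235, y = 0.115
  p-xylene: x = 0.252, y = 0.116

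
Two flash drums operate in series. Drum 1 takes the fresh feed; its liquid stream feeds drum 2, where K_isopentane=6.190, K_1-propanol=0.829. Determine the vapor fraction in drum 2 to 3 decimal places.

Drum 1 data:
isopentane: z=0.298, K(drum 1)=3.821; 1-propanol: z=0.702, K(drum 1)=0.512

Drum 1:
Let ψ₁ = V/F and solve Σ zᵢ(Kᵢ−1)/(1+ψ₁(Kᵢ−1)) = 0.
Feasibility: ΣzᵢKᵢ = 1.498, Σzᵢ/Kᵢ = 1.449 — both > 1, two phases present.
Newton–Raphson from ψ₁ = 0.5:
  ψ₁ = 0.500: g = -0.1044, g' = -0.701 → ψ₁ = 0.351
  ψ₁ = 0.351: g = 0.0090, g' = -0.842 → ψ₁ = 0.362
Converged at ψ₁ = 0.362.
Drum-1 compositions:
  isopentane: x = 0.147, y = 0.564
  1-propanol: x = 0.853, y = 0.436
Drum-2 feed = drum-1 liquid: z₂ = (0.1475, 0.8525).
Drum 2:
Let ψ₂ = V/F and solve Σ zᵢ(Kᵢ−1)/(1+ψ₂(Kᵢ−1)) = 0.
Check two-phase: ΣzᵢKᵢ = 1.620 > 1 and Σzᵢ/Kᵢ = 1.052 > 1, so g(0) = 0.620 > 0 and g(1) = -0.052 < 0.
Newton iteration, ψ₂⁰ = 0.69:
  ψ₂ = 0.690: g = 0.0018, g' = -0.221 → ψ₂ = 0.698
Converged at ψ₂ = 0.698.
  isopentane: x = 0.032, y = 0.197
  1-propanol: x = 0.968, y = 0.803

V/F (drum 2) = 0.698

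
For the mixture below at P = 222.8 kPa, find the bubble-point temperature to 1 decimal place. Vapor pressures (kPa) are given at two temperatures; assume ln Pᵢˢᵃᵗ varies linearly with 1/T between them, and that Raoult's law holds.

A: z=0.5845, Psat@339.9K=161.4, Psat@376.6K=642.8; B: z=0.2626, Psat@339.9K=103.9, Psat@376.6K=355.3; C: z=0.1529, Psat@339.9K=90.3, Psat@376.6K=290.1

Bubble-point temperature: ΣzᵢPᵢˢᵃᵗ(T) = P. Interpolate ln Pᵢˢᵃᵗ = aᵢ + bᵢ/T.
  T = 339.9 K: ΣzᵢPᵢˢᵃᵗ = 135.43 kPa
  T = 376.6 K: ΣzᵢPᵢˢᵃᵗ = 513.37 kPa
  T = 358.2 K: ΣzᵢPᵢˢᵃᵗ = 272.12 kPa
  T = 349.0 K: ΣzᵢPᵢˢᵃᵗ = 193.32 kPa
  T = 353.6 K: ΣzᵢPᵢˢᵃᵗ = 229.86 kPa
  T = 351.3 K: ΣzᵢPᵢˢᵃᵗ = 210.92 kPa
  T = 352.5 K: ΣzᵢPᵢˢᵃᵗ = 220.63 kPa
Interpolating between 352.5 K and 353.6 K gives T ≈ 352.8 K.

T = 352.8 K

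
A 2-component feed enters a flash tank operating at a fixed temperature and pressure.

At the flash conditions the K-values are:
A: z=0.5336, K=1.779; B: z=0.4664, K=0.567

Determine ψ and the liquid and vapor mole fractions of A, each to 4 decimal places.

Material balance + equilibrium reduce to Σ zᵢ(Kᵢ−1)/(1+ψ(Kᵢ−1)) = 0.
Feasibility: ΣzᵢKᵢ = 1.2137, Σzᵢ/Kᵢ = 1.1225 — both > 1, two phases present.
Iterate (Newton) starting at ψ = 0.5:
  ψ = 0.5000: g = 0.04140, g' = -0.3102 → ψ = 0.6335
  ψ = 0.6335: g = 0.00004, g' = -0.3112 → ψ = 0.6336
Converged at ψ = 0.6336.
Compositions from xᵢ = zᵢ/(1+ψ(Kᵢ−1)), yᵢ = Kᵢxᵢ:
  A: x = 0.3573, y = 0.6356
  B: x = 0.6427, y = 0.3644

ψ = 0.6336, x_A = 0.3573, y_A = 0.6356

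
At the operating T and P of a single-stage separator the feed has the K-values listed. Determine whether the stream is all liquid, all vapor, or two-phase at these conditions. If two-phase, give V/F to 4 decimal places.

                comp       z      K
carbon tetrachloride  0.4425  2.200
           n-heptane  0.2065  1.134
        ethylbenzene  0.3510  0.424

ΣzᵢKᵢ = 1.3565; Σzᵢ/Kᵢ = 1.2111.
Both exceed 1, so a two-phase solution exists.
Iterate (Newton) starting at ψ = 0.45:
  ψ = 0.4500: g = 0.09799, g' = -0.4842 → ψ = 0.6524
  ψ = 0.6524: g = -0.00060, g' = -0.5025 → ψ = 0.6512
Converged at ψ = 0.6512.

two-phase, V/F = 0.6512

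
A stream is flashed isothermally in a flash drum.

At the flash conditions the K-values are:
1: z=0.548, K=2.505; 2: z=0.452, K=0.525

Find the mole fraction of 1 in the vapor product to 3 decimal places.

Newton–Raphson from ψ = 0.5:
  ψ = 0.500: g = 0.1890, g' = -0.580 → ψ = 0.826
  ψ = 0.826: g = 0.0143, g' = -0.523 → ψ = 0.853
Converged at ψ = 0.853.
Compositions from xᵢ = zᵢ/(1+ψ(Kᵢ−1)), yᵢ = Kᵢxᵢ:
  1: x = 0.240, y = 0.601
  2: x = 0.760, y = 0.399

y_1 = 0.601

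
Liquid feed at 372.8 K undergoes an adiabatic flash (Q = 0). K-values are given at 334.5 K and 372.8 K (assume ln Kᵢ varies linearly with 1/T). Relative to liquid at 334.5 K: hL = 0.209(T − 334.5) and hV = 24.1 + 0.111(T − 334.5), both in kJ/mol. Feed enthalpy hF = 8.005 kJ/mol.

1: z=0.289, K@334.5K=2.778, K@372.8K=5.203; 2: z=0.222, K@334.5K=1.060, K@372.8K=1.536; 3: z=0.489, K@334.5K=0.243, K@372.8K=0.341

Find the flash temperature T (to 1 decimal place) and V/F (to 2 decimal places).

T = 343.6 K, V/F = 0.26

Adiabatic flash: solve Rachford–Rice at each trial T, then check hF = ψ·hV(T) + (1−ψ)·hL(T).
  T = 334.5 K: K = (2.778, 1.060, 0.243), RR gives ψ = 0.151, H_out = 3.648 kJ/mol
  T = 372.8 K: K = (5.203, 1.536, 0.341), RR gives ψ = 0.505, H_out = 18.273 kJ/mol
  T = 353.6 K: K = (3.864, 1.288, 0.290), RR gives ψ = 0.359, H_out = 11.982 kJ/mol
  T = 344.1 K: K = (3.294, 1.172, 0.266), RR gives ψ = 0.269, H_out = 8.228 kJ/mol
  T = 339.3 K: K = (3.029, 1.116, 0.255), RR gives ψ = 0.214, H_out = 6.064 kJ/mol
  T = 341.7 K: K = (3.160, 1.144, 0.260), RR gives ψ = 0.242, H_out = 7.173 kJ/mol
Linear interpolation between T = 341.7 (H_out = 7.173) and T = 344.1 (H_out = 8.228) on hF = 8.005 gives T ≈ 343.6 K, at which ψ = 0.26.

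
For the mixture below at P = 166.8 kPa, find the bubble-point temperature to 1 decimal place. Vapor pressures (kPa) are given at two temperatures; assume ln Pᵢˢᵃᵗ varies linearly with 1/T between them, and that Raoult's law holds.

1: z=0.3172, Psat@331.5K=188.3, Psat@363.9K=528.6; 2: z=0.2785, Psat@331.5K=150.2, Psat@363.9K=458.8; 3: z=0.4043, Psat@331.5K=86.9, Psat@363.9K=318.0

T = 336.8 K

Bubble-point temperature: ΣzᵢPᵢˢᵃᵗ(T) = P. Interpolate ln Pᵢˢᵃᵗ = aᵢ + bᵢ/T.
  T = 331.5 K: ΣzᵢPᵢˢᵃᵗ = 136.69 kPa
  T = 363.9 K: ΣzᵢPᵢˢᵃᵗ = 424.02 kPa
  T = 347.7 K: ΣzᵢPᵢˢᵃᵗ = 246.82 kPa
  T = 339.6 K: ΣzᵢPᵢˢᵃᵗ = 184.90 kPa
  T = 335.6 K: ΣzᵢPᵢˢᵃᵗ = 159.55 kPa
  T = 337.6 K: ΣzᵢPᵢˢᵃᵗ = 171.83 kPa
Interpolating between 335.6 K and 337.6 K gives T ≈ 336.8 K.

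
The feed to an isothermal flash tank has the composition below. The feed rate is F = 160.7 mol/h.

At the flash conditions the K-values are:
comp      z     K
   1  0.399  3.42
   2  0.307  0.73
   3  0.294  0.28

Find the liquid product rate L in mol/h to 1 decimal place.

L = 78.5 mol/h

Material balance + equilibrium reduce to Σ zᵢ(Kᵢ−1)/(1+V/F(Kᵢ−1)) = 0.
g(0) = ΣzᵢKᵢ − 1 = 0.671 and g(1) = 1 − Σzᵢ/Kᵢ = -0.587, so a root lies in (0, 1).
Iterate (Newton) starting at V/F = 0.47:
  V/F = 0.470: g = 0.0369, g' = -0.889 → V/F = 0.511
  V/F = 0.511: g = 0.0003, g' = -0.879 → V/F = 0.512
Converged at V/F = 0.512.
Then V = V/F·F = 0.5118·160.7 = 82.2 mol/h and L = F − V = 78.5 mol/h.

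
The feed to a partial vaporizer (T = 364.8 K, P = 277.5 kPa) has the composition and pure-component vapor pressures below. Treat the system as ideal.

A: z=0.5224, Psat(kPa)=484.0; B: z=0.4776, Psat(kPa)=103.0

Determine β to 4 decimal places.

Raoult's law: Kᵢ = Pᵢˢᵃᵗ/P = Pᵢˢᵃᵗ/277.5.
  K_A = 484.0/277.5 = 1.744144, K_B = 103.0/277.5 = 0.371171
Let β = V/F and solve Σ zᵢ(Kᵢ−1)/(1+β(Kᵢ−1)) = 0.
Check two-phase: ΣzᵢKᵢ = 1.0884 > 1 and Σzᵢ/Kᵢ = 1.5863 > 1, so g(0) = 0.0884 > 0 and g(1) = -0.5863 < 0.
Binary case is linear: z₁(K₁−1)(1+β(K₂−1)) + z₂(K₂−1)(1+β(K₁−1)) = 0
⇒ β = [z₁(K₁−1)+z₂(K₂−1)] / [−(K₁−1)(K₂−1)] = 0.08841/0.46794 = 0.1889

β = 0.1889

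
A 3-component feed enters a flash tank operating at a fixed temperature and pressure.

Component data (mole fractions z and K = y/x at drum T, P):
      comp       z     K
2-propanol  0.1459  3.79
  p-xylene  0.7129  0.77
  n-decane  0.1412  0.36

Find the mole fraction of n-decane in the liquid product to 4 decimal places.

x_n-decane = 0.1592

Rachford–Rice: g(V/F) = Σ zᵢ(Kᵢ−1)/(1+V/F(Kᵢ−1)) = 0.
Check two-phase: ΣzᵢKᵢ = 1.1527 > 1 and Σzᵢ/Kᵢ = 1.3566 > 1, so g(0) = 0.1527 > 0 and g(1) = -0.3566 < 0.
Iterate (Newton) starting at V/F = 0.52:
  V/F = 0.5200: g = -0.15559, g' = -0.3677 → V/F = 0.0968
  V/F = 0.0968: g = 0.05646, g' = -0.8092 → V/F = 0.1666
  V/F = 0.1666: g = 0.00625, g' = -0.6426 → V/F = 0.1763
  V/F = 0.1763: g = 0.00009, g' = -0.6247 → V/F = 0.1764
Converged at V/F = 0.1765.
Compositions from xᵢ = zᵢ/(1+V/F(Kᵢ−1)), yᵢ = Kᵢxᵢ:
  2-propanol: x = 0.0978, y = 0.3705
  p-xylene: x = 0.7431, y = 0.5722
  n-decane: x = 0.1592, y = 0.0573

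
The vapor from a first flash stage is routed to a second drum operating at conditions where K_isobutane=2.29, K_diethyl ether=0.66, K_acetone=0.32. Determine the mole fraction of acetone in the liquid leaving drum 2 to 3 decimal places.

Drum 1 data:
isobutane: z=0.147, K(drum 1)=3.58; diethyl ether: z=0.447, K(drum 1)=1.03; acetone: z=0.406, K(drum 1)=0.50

x_acetone (drum 2) = 0.259

Drum 1:
Newton iteration, ψ₁⁰ = 0.5:
  ψ₁ = 0.500: g = -0.0918, g' = -0.367 → ψ₁ = 0.250
  ψ₁ = 0.250: g = 0.0118, g' = -0.495 → ψ₁ = 0.274
  ψ₁ = 0.274: g = 0.0003, g' = -0.473 → ψ₁ = 0.275
Converged at ψ₁ = 0.275.
Drum-1 compositions:
  isobutane: x = 0.086, y = 0.308
  diethyl ether: x = 0.443, y = 0.457
  acetone: x = 0.471, y = 0.235
Drum-2 feed = drum-1 vapor: z₂ = (0.3080, 0.4566, 0.2353).
Drum 2:
Material balance + equilibrium reduce to Σ zᵢ(Kᵢ−1)/(1+ψ₂(Kᵢ−1)) = 0.
Check two-phase: ΣzᵢKᵢ = 1.082 > 1 and Σzᵢ/Kᵢ = 1.562 > 1, so g(0) = 0.082 > 0 and g(1) = -0.562 < 0.
Newton–Raphson from ψ₂ = 0.5:
  ψ₂ = 0.500: g = -0.1879, g' = -0.516 → ψ₂ = 0.136
  ψ₂ = 0.136: g = -0.0009, g' = -0.561 → ψ₂ = 0.134
Converged at ψ₂ = 0.134.
  isobutane: x = 0.263, y = 0.601
  diethyl ether: x = 0.478, y = 0.316
  acetone: x = 0.259, y = 0.083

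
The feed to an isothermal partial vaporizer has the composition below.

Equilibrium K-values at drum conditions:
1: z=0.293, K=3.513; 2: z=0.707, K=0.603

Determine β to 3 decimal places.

β = 0.457

Let β = V/F and solve Σ zᵢ(Kᵢ−1)/(1+β(Kᵢ−1)) = 0.
Feasibility: ΣzᵢKᵢ = 1.456, Σzᵢ/Kᵢ = 1.256 — both > 1, two phases present.
Binary case is linear: z₁(K₁−1)(1+β(K₂−1)) + z₂(K₂−1)(1+β(K₁−1)) = 0
⇒ β = [z₁(K₁−1)+z₂(K₂−1)] / [−(K₁−1)(K₂−1)] = 0.4556/0.9977 = 0.457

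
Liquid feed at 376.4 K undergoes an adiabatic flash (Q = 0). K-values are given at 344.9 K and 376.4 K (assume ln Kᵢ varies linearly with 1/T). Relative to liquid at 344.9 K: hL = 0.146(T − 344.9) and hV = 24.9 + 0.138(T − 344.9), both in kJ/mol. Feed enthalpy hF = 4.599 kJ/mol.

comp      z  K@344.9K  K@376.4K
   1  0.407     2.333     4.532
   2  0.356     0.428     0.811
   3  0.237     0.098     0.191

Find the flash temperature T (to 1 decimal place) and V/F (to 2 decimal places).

T = 346.9 K, V/F = 0.17

Adiabatic flash: solve Rachford–Rice at each trial T, then check hF = ψ·hV(T) + (1−ψ)·hL(T).
  T = 344.9 K: K = (2.333, 0.428, 0.098), RR gives ψ = 0.130, H_out = 3.244 kJ/mol
  T = 376.4 K: K = (4.532, 0.811, 0.191), RR gives ψ = 0.611, H_out = 19.659 kJ/mol
  T = 360.6 K: K = (3.296, 0.597, 0.139), RR gives ψ = 0.404, H_out = 12.306 kJ/mol
  T = 352.8 K: K = (2.787, 0.508, 0.117), RR gives ψ = 0.283, H_out = 8.194 kJ/mol
  T = 348.9 K: K = (2.555, 0.467, 0.107), RR gives ψ = 0.213, H_out = 5.888 kJ/mol
  T = 346.9 K: K = (2.442, 0.447, 0.103), RR gives ψ = 0.173, H_out = 4.608 kJ/mol
Linear interpolation between T = 344.9 (H_out = 3.244) and T = 346.9 (H_out = 4.608) on hF = 4.599 gives T ≈ 346.9 K, at which ψ = 0.17.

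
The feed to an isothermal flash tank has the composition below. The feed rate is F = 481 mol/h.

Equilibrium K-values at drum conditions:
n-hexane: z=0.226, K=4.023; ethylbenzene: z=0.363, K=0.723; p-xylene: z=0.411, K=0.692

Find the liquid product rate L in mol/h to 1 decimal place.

L = 233.9 mol/h

Rachford–Rice: g(V/F) = Σ zᵢ(Kᵢ−1)/(1+V/F(Kᵢ−1)) = 0.
Feasibility: ΣzᵢKᵢ = 1.456, Σzᵢ/Kᵢ = 1.152 — both > 1, two phases present.
Iterate (Newton) starting at V/F = 0.5:
  V/F = 0.500: g = 0.0057, g' = -0.419 → V/F = 0.514
Converged at V/F = 0.514.
Then V = V/F·F = 0.5137·481 = 247.1 mol/h and L = F − V = 233.9 mol/h.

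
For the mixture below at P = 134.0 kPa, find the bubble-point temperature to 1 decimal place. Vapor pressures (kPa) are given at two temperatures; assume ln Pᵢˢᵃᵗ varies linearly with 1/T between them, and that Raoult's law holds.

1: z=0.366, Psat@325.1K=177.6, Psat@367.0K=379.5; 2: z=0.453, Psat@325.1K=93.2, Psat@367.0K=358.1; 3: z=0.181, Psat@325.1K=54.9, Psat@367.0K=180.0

Bubble-point temperature: ΣzᵢPᵢˢᵃᵗ(T) = P. Interpolate ln Pᵢˢᵃᵗ = aᵢ + bᵢ/T.
  T = 325.1 K: ΣzᵢPᵢˢᵃᵗ = 117.16 kPa
  T = 367.0 K: ΣzᵢPᵢˢᵃᵗ = 333.70 kPa
  T = 346.1 K: ΣzᵢPᵢˢᵃᵗ = 202.33 kPa
  T = 335.6 K: ΣzᵢPᵢˢᵃᵗ = 154.85 kPa
  T = 330.4 K: ΣzᵢPᵢˢᵃᵗ = 135.07 kPa
  T = 327.8 K: ΣzᵢPᵢˢᵃᵗ = 126.01 kPa
Interpolating between 327.8 K and 330.4 K gives T ≈ 330.1 K.

T = 330.1 K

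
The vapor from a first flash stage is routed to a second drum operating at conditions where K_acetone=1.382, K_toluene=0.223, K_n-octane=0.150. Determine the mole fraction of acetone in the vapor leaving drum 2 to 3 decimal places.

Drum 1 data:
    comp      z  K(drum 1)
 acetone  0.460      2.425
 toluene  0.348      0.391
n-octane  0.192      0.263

Drum 1:
Let ψ₁ = V/F and solve Σ zᵢ(Kᵢ−1)/(1+ψ₁(Kᵢ−1)) = 0.
Check two-phase: ΣzᵢKᵢ = 1.302 > 1 and Σzᵢ/Kᵢ = 1.810 > 1, so g(0) = 0.302 > 0 and g(1) = -0.810 < 0.
Newton–Raphson from ψ₁ = 0.5:
  ψ₁ = 0.500: g = -0.1460, g' = -0.847 → ψ₁ = 0.328
  ψ₁ = 0.328: g = -0.0044, g' = -0.817 → ψ₁ = 0.322
Converged at ψ₁ = 0.322.
Drum-1 compositions:
  acetone: x = 0.315, y = 0.764
  toluene: x = 0.433, y = 0.169
  n-octane: x = 0.252, y = 0.066
Drum-2 feed = drum-1 vapor: z₂ = (0.7645, 0.1693, 0.0662).
Drum 2:
Iterate (Newton) starting at ψ₂ = 0.5:
  ψ₂ = 0.500: g = -0.0678, g' = -0.497 → ψ₂ = 0.364
  ψ₂ = 0.364: g = -0.0083, g' = -0.385 → ψ₂ = 0.342
  ψ₂ = 0.342: g = -0.0001, g' = -0.372 → ψ₂ = 0.341
Converged at ψ₂ = 0.341.
  acetone: x = 0.676, y = 0.935
  toluene: x = 0.230, y = 0.051
  n-octane: x = 0.093, y = 0.014

y_acetone (drum 2) = 0.935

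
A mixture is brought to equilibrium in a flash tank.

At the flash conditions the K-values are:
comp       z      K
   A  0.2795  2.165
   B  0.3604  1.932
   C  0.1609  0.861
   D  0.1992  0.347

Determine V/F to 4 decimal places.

V/F = 0.9008

Material balance + equilibrium reduce to Σ zᵢ(Kᵢ−1)/(1+V/F(Kᵢ−1)) = 0.
g(0) = ΣzᵢKᵢ − 1 = 0.5091 and g(1) = 1 − Σzᵢ/Kᵢ = -0.0766, so a root lies in (0, 1).
Newton iteration, V/F⁰ = 0.64:
  V/F = 0.6400: g = 0.14891, g' = -0.5018 → V/F = 0.9368
  V/F = 0.9368: g = -0.02570, g' = -0.7435 → V/F = 0.9022
  V/F = 0.9022: g = -0.00096, g' = -0.6898 → V/F = 0.9008
Converged at V/F = 0.9008.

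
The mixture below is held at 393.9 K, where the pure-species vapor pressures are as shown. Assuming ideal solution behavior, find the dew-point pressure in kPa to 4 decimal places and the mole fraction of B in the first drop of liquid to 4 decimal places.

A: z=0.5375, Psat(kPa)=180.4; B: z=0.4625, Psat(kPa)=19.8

At the dew point ψ → 1, so Σzᵢ/Kᵢ = 1 with Kᵢ = Pᵢˢᵃᵗ/P ⇒ 1/P = Σzᵢ/Pᵢˢᵃᵗ.
1/P = 0.5375/180.4 + 0.4625/19.8 = 0.0263381 ⇒ P = 37.9678 kPa
xᵢ = zᵢP/Pᵢˢᵃᵗ ⇒ x_B = 0.4625·37.9678/19.8 = 0.8869

Pdew = 37.9678 kPa, x_B = 0.8869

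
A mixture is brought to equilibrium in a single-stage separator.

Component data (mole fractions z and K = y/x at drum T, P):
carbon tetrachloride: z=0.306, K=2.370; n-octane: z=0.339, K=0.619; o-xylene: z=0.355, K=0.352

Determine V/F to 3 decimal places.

V/F = 0.083

Material balance + equilibrium reduce to Σ zᵢ(Kᵢ−1)/(1+V/F(Kᵢ−1)) = 0.
Feasibility: ΣzᵢKᵢ = 1.060, Σzᵢ/Kᵢ = 1.685 — both > 1, two phases present.
Newton iteration, V/F⁰ = 0.5:
  V/F = 0.500: g = -0.2511, g' = -0.604 → V/F = 0.084
  V/F = 0.084: g = -0.0008, g' = -0.681 → V/F = 0.083
Converged at V/F = 0.083.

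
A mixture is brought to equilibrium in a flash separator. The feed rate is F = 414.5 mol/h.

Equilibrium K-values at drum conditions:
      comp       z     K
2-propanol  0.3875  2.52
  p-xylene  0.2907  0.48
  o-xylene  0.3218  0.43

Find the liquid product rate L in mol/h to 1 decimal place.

Material balance + equilibrium reduce to Σ zᵢ(Kᵢ−1)/(1+ψ(Kᵢ−1)) = 0.
Check two-phase: ΣzᵢKᵢ = 1.2544 > 1 and Σzᵢ/Kᵢ = 1.5078 > 1, so g(0) = 0.2544 > 0 and g(1) = -0.5078 < 0.
Iterate (Newton) starting at ψ = 0.5:
  ψ = 0.5000: g = -0.12616, g' = -0.6371 → ψ = 0.3020
  ψ = 0.3020: g = 0.00281, g' = -0.6837 → ψ = 0.3061
Converged at ψ = 0.3061.
Then V = ψ·F = 0.3061·414.5 = 126.9 mol/h and L = F − V = 287.6 mol/h.

L = 287.6 mol/h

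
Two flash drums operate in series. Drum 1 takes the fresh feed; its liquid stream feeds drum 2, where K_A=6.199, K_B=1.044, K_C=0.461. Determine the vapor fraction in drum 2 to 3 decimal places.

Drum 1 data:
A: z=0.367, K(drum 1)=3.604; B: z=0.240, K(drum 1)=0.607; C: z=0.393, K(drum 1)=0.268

Drum 1:
Newton iteration, ψ₁⁰ = 0.5:
  ψ₁ = 0.500: g = -0.1560, g' = -1.051 → ψ₁ = 0.352
  ψ₁ = 0.352: g = 0.0021, g' = -1.110 → ψ₁ = 0.353
Converged at ψ₁ = 0.353.
Drum-1 compositions:
  A: x = 0.191, y = 0.689
  B: x = 0.279, y = 0.169
  C: x = 0.530, y = 0.142
Drum-2 feed = drum-1 liquid: z₂ = (0.1911, 0.2787, 0.5302).
Drum 2:
Material balance + equilibrium reduce to Σ zᵢ(Kᵢ−1)/(1+ψ₂(Kᵢ−1)) = 0.
g(0) = ΣzᵢKᵢ − 1 = 0.720 and g(1) = 1 − Σzᵢ/Kᵢ = -0.448, so a root lies in (0, 1).
Newton–Raphson from ψ₂ = 0.5:
  ψ₂ = 0.500: g = -0.1032, g' = -0.688 → ψ₂ = 0.350
  ψ₂ = 0.350: g = 0.0122, g' = -0.884 → ψ₂ = 0.364
Converged at ψ₂ = 0.364.
  A: x = 0.066, y = 0.410
  B: x = 0.274, y = 0.286
  C: x = 0.660, y = 0.304

V/F (drum 2) = 0.364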